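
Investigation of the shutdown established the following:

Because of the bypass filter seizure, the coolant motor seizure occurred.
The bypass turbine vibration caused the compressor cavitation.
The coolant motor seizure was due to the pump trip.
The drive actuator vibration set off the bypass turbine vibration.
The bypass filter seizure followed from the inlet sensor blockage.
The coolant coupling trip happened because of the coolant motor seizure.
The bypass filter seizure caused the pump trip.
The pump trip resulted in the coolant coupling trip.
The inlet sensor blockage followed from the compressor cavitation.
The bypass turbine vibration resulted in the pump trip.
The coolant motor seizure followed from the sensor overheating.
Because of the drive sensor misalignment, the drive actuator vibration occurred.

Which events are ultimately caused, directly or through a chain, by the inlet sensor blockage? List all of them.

the bypass filter seizure, the coolant coupling trip, the coolant motor seizure, the pump trip

Direct effects: the bypass filter seizure.
2 steps out: the pump trip, the coolant motor seizure.
3 steps out: the coolant coupling trip.
Not reachable from it: the drive sensor misalignment, the drive actuator vibration, the bypass turbine vibration, the compressor cavitation, the sensor overheating.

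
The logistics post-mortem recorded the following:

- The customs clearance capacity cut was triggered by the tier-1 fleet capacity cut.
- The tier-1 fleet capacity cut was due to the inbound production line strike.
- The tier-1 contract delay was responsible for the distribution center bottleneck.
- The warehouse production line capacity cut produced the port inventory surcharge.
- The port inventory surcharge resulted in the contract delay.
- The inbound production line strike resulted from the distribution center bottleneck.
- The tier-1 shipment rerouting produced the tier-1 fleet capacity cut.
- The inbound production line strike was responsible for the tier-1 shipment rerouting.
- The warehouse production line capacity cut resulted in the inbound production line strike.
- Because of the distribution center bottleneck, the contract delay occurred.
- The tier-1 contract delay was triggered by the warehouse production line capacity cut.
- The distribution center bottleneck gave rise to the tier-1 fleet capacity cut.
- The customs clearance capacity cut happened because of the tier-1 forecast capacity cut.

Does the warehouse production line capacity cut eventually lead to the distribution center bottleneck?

There is a causal chain: the warehouse production line capacity cut → the tier-1 contract delay → the distribution center bottleneck.

Yes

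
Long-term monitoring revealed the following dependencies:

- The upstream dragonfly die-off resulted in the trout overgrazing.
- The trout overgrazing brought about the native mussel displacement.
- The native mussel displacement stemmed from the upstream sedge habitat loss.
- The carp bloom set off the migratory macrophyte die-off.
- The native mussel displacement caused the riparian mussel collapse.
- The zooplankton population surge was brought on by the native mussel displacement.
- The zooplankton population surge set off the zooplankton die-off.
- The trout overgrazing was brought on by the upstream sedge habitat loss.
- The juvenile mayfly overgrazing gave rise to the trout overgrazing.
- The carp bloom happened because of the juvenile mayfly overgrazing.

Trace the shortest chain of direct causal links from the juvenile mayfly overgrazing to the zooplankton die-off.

the juvenile mayfly overgrazing → the trout overgrazing → the native mussel displacement → the zooplankton population surge → the zooplankton die-off

the juvenile mayfly overgrazing → the trout overgrazing
the trout overgrazing → the native mussel displacement
the native mussel displacement → the zooplankton population surge
the zooplankton population surge → the zooplankton die-off
Length: 4 steps.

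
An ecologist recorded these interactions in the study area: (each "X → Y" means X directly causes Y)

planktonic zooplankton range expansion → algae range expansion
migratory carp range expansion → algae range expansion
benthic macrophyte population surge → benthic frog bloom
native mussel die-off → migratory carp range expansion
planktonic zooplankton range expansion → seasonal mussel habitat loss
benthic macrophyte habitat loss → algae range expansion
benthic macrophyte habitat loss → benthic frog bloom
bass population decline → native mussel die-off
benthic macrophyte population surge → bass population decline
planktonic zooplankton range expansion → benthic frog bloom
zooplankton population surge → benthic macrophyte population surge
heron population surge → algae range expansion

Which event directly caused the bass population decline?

the benthic macrophyte population surge

Upstream contributors include the zooplankton population surge, but only the benthic macrophyte population surge feeds directly into the bass population decline.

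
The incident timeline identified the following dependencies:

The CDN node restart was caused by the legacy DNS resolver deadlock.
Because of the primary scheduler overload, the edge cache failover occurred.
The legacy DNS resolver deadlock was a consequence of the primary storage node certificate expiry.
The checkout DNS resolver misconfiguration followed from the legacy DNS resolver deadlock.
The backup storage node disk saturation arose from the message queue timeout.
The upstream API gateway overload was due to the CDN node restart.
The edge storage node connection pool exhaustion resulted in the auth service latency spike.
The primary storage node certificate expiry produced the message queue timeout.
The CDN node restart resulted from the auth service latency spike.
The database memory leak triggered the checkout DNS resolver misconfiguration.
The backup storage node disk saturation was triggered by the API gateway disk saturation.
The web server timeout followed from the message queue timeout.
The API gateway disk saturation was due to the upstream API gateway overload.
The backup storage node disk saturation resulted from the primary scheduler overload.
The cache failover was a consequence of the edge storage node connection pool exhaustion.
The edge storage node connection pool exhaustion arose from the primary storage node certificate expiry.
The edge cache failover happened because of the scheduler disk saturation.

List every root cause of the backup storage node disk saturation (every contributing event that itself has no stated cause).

the primary scheduler overload, the primary storage node certificate expiry

Tracing upstream from the backup storage node disk saturation: the backup storage node disk saturation ← the message queue timeout ← the primary storage node certificate expiry.
A separate upstream branch: the backup storage node disk saturation ← the primary scheduler overload.
Each of those chain origins has no stated cause.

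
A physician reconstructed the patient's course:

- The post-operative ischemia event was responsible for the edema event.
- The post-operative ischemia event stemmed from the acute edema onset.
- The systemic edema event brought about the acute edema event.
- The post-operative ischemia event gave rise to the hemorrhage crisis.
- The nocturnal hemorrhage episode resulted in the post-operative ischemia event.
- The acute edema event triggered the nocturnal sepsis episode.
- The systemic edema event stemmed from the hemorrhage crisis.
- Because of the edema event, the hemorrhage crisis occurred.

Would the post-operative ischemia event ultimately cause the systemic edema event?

There is a causal chain: the post-operative ischemia event → the hemorrhage crisis → the systemic edema event.

Yes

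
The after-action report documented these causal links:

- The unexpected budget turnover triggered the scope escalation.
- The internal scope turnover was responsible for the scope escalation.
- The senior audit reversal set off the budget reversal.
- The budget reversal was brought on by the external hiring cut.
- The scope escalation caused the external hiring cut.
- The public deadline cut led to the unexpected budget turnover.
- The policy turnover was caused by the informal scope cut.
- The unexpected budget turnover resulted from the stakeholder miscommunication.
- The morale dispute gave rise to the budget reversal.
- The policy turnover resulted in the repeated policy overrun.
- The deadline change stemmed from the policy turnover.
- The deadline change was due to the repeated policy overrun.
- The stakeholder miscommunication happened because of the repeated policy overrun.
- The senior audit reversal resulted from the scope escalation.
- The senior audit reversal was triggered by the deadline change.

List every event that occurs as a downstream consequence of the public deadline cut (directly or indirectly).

the budget reversal, the external hiring cut, the scope escalation, the senior audit reversal, the unexpected budget turnover

Direct effects: the unexpected budget turnover.
2 steps out: the scope escalation.
3 steps out: the external hiring cut, the senior audit reversal.
4 steps out: the budget reversal.
Not reachable from it: the informal scope cut, the policy turnover, the internal scope turnover, the repeated policy overrun, the stakeholder miscommunication, the deadline change, the morale dispute.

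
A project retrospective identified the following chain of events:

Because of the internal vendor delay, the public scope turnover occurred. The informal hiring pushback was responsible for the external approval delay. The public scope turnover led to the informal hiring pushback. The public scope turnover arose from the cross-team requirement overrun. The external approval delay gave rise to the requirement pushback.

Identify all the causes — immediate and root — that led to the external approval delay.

Immediate cause of the external approval delay: the informal hiring pushback.
Further upstream: the cross-team requirement overrun, the public scope turnover, the internal vendor delay.

the cross-team requirement overrun, the informal hiring pushback, the internal vendor delay, the public scope turnover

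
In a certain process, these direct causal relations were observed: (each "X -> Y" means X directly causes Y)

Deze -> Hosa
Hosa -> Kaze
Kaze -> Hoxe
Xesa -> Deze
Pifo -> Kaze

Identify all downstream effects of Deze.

Direct effects: Hosa.
2 steps out: Kaze.
3 steps out: Hoxe.
Not reachable from it: Xesa, Pifo.

Hosa, Hoxe, Kaze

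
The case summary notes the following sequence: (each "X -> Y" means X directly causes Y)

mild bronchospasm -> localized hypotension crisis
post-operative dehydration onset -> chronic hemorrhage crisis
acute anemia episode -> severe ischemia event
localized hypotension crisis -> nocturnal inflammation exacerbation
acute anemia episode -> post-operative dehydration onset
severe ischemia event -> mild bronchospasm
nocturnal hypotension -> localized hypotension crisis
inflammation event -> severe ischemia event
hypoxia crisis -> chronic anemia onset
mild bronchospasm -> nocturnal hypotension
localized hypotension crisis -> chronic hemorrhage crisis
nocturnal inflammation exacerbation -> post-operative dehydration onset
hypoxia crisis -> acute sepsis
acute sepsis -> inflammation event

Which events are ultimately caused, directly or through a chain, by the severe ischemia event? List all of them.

the chronic hemorrhage crisis, the localized hypotension crisis, the mild bronchospasm, the nocturnal hypotension, the nocturnal inflammation exacerbation, the post-operative dehydration onset

Direct effects: the mild bronchospasm.
2 steps out: the nocturnal hypotension, the localized hypotension crisis.
3 steps out: the nocturnal inflammation exacerbation, the chronic hemorrhage crisis.
4 steps out: the post-operative dehydration onset.
Not reachable from it: the hypoxia crisis, the chronic anemia onset, the acute sepsis, the inflammation event, the acute anemia episode.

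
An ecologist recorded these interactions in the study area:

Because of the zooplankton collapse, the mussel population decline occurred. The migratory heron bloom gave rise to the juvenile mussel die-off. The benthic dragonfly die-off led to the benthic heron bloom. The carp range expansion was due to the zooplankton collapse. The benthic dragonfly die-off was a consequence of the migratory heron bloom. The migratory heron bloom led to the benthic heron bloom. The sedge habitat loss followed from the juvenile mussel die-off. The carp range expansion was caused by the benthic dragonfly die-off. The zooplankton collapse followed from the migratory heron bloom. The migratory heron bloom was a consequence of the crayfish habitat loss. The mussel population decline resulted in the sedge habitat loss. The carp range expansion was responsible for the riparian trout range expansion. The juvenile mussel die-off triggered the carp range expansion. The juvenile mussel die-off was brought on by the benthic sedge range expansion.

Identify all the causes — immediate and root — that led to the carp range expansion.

the benthic dragonfly die-off, the benthic sedge range expansion, the crayfish habitat loss, the juvenile mussel die-off, the migratory heron bloom, the zooplankton collapse

Immediate causes of the carp range expansion: the zooplankton collapse, the benthic dragonfly die-off, the juvenile mussel die-off.
Further upstream: the crayfish habitat loss, the migratory heron bloom, the benthic sedge range expansion.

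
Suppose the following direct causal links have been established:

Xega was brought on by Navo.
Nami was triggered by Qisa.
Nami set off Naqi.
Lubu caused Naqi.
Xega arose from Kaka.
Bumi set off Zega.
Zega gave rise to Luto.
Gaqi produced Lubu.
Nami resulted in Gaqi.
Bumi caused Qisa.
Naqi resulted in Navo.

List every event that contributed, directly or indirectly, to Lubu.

Immediate cause of Lubu: Gaqi.
Further upstream: Bumi, Qisa, Nami.

Bumi, Gaqi, Nami, Qisa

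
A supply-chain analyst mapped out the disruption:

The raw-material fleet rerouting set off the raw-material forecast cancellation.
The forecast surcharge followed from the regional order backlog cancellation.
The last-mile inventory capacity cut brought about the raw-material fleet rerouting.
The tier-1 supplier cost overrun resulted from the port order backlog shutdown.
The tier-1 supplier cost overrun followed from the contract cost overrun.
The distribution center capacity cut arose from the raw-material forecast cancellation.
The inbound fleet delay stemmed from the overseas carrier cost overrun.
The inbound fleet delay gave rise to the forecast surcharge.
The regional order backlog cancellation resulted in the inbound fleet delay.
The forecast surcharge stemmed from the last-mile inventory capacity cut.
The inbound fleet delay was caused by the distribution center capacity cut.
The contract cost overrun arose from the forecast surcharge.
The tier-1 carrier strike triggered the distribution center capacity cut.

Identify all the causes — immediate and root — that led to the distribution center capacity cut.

Immediate causes of the distribution center capacity cut: the tier-1 carrier strike, the raw-material forecast cancellation.
Further upstream: the last-mile inventory capacity cut, the raw-material fleet rerouting.

the last-mile inventory capacity cut, the raw-material fleet rerouting, the raw-material forecast cancellation, the tier-1 carrier strike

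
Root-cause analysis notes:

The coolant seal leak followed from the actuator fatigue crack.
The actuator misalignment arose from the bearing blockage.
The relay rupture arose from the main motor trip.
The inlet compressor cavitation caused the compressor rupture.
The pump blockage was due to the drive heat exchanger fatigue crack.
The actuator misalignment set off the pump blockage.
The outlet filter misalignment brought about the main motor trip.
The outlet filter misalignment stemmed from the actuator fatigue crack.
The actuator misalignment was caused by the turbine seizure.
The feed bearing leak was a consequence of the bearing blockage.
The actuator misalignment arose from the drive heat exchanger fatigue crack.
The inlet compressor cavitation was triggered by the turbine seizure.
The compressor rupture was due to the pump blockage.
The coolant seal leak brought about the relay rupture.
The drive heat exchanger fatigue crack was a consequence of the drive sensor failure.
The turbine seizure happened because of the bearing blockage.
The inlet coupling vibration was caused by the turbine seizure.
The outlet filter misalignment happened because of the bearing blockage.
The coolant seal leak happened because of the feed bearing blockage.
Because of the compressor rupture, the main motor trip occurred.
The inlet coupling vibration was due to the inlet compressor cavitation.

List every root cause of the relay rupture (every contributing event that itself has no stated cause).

the actuator fatigue crack, the bearing blockage, the drive sensor failure, the feed bearing blockage

Tracing upstream from the relay rupture: the relay rupture ← the main motor trip ← the outlet filter misalignment ← the bearing blockage.
A separate upstream branch: the relay rupture ← the main motor trip ← the compressor rupture ← the pump blockage ← the drive heat exchanger fatigue crack ← the drive sensor failure.
A separate upstream branch: the relay rupture ← the coolant seal leak ← the feed bearing blockage.
A separate upstream branch: the relay rupture ← the coolant seal leak ← the actuator fatigue crack.
Each of those chain origins has no stated cause.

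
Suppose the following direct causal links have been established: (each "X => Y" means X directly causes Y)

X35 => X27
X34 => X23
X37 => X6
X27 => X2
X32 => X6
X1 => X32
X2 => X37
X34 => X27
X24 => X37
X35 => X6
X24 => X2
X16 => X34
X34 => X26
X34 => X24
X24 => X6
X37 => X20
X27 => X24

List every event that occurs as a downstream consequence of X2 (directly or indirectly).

Direct effects: X37.
2 steps out: X6, X20.
Not reachable from it: X16, X34, X26, X35, X23, X27, X24, X1, X32.

X20, X37, X6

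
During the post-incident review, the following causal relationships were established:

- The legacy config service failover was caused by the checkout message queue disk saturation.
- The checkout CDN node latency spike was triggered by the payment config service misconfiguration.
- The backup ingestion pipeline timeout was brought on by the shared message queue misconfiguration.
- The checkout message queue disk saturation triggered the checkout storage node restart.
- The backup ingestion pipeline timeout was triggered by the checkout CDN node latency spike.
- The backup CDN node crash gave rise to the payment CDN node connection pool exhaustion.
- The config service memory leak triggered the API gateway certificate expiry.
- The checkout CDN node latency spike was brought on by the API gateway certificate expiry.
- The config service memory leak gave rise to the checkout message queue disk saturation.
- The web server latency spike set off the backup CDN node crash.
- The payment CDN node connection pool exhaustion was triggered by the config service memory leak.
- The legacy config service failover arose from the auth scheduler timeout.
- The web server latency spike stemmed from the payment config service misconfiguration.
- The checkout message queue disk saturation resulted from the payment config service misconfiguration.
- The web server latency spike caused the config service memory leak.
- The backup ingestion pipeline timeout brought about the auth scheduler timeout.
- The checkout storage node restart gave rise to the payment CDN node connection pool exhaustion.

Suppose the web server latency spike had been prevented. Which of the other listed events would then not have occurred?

Downstream of the web server latency spike: the config service memory leak, the checkout message queue disk saturation, the API gateway certificate expiry, the backup CDN node crash, the checkout CDN node latency spike, the checkout storage node restart, the backup ingestion pipeline timeout, the auth scheduler timeout, the legacy config service failover, the payment CDN node connection pool exhaustion.
Of those, still caused via another path: the checkout message queue disk saturation, the checkout CDN node latency spike, the checkout storage node restart, the backup ingestion pipeline timeout, the auth scheduler timeout, the legacy config service failover, the payment CDN node connection pool exhaustion.
The remainder have no surviving cause.

the API gateway certificate expiry, the backup CDN node crash, the config service memory leak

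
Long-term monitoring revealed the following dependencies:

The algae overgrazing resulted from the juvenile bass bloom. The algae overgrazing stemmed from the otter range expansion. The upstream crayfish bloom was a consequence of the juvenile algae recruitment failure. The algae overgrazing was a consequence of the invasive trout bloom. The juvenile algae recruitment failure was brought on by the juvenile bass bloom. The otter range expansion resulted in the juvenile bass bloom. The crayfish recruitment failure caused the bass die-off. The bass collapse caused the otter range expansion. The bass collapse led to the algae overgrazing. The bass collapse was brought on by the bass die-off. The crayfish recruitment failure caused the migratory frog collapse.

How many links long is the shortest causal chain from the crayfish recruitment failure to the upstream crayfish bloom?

Shortest chain: the crayfish recruitment failure → the bass die-off → the bass collapse → the otter range expansion → the juvenile bass bloom → the juvenile algae recruitment failure → the upstream crayfish bloom.

6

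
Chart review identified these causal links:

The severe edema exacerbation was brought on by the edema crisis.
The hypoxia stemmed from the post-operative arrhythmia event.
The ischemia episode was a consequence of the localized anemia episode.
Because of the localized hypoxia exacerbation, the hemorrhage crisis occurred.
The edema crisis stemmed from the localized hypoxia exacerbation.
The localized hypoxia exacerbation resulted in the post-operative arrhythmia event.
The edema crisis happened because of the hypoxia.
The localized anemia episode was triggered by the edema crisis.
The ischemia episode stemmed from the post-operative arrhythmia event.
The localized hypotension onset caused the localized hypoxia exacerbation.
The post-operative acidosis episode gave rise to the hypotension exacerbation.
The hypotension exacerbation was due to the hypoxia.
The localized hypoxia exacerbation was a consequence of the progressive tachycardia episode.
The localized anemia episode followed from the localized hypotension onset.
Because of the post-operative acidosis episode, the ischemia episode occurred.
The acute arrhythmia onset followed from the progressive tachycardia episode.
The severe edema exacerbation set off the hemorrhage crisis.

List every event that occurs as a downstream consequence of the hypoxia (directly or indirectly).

Direct effects: the hypotension exacerbation, the edema crisis.
2 steps out: the severe edema exacerbation, the localized anemia episode.
3 steps out: the hemorrhage crisis, the ischemia episode.
Not reachable from it: the post-operative acidosis episode, the progressive tachycardia episode, the acute arrhythmia onset, the localized hypotension onset, the localized hypoxia exacerbation, the post-operative arrhythmia event.

the edema crisis, the hemorrhage crisis, the hypotension exacerbation, the ischemia episode, the localized anemia episode, the severe edema exacerbation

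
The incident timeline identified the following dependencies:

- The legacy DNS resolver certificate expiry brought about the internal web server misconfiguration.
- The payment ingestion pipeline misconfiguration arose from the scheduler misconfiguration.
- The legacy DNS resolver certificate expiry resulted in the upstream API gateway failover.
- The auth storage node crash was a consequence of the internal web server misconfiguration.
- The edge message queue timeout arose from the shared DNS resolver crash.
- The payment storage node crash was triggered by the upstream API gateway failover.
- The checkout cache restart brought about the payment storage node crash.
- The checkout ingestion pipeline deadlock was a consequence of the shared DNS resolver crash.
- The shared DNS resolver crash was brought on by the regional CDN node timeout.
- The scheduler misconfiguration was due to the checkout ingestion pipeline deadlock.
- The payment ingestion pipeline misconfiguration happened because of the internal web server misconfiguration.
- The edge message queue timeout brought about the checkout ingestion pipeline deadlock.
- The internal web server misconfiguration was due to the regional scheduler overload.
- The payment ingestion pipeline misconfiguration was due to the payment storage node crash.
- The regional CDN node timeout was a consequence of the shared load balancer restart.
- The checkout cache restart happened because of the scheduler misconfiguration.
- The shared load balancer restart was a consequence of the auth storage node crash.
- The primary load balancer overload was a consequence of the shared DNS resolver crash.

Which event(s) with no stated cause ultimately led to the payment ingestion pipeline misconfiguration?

Tracing upstream from the payment ingestion pipeline misconfiguration: the payment ingestion pipeline misconfiguration ← the internal web server misconfiguration ← the legacy DNS resolver certificate expiry.
A separate upstream branch: the payment ingestion pipeline misconfiguration ← the internal web server misconfiguration ← the regional scheduler overload.
Each of those chain origins has no stated cause.

the legacy DNS resolver certificate expiry, the regional scheduler overload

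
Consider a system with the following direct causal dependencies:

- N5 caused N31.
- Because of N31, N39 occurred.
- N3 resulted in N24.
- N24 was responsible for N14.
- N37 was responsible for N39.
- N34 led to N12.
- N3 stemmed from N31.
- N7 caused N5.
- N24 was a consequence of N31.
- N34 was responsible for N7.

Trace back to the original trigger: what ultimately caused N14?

N34

Tracing upstream from N14: N14 ← N24 ← N31 ← N5 ← N7 ← N34.
N34 has no stated cause, so it is the root.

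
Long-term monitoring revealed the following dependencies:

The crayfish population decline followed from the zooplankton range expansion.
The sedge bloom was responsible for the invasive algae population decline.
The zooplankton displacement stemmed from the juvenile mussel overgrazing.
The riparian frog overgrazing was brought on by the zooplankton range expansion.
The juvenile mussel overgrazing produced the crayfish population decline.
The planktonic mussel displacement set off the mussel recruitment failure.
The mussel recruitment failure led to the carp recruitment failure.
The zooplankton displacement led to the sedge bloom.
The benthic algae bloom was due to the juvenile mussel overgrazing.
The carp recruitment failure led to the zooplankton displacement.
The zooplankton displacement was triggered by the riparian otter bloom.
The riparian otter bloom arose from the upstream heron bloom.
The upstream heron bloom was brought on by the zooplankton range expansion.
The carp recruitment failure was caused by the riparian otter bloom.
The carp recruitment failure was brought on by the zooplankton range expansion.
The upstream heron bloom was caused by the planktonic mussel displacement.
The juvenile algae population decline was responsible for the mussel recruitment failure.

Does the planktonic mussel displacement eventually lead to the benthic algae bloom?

The planktonic mussel displacement leads to the upstream heron bloom, the mussel recruitment failure, the riparian otter bloom, the carp recruitment failure, the zooplankton displacement, the sedge bloom, the invasive algae population decline; the benthic algae bloom is not among them.

No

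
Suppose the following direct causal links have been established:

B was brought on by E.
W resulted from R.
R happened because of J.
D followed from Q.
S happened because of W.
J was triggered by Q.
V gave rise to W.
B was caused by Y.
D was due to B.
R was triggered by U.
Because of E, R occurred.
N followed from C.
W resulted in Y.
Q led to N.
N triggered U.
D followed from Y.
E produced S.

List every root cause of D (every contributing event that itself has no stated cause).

Tracing upstream from D: D ← Q.
A separate upstream branch: D ← Y ← W ← R ← U ← N ← C.
A separate upstream branch: D ← B ← E.
A separate upstream branch: D ← Y ← W ← V.
Each of those chain origins has no stated cause.

C, E, Q, V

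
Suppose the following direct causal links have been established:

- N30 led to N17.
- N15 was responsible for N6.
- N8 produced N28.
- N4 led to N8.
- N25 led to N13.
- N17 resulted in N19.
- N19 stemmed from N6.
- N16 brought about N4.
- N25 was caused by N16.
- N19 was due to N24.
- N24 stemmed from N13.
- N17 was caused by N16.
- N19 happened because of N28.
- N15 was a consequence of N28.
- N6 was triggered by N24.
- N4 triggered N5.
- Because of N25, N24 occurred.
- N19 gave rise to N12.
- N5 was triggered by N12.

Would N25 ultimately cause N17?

No

N25 leads to N13, N24, N6, N19, N12, N5; N17 is not among them.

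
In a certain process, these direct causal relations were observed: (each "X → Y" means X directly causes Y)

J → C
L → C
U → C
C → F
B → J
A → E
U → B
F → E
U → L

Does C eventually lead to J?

No

C leads to F, E; J is not among them.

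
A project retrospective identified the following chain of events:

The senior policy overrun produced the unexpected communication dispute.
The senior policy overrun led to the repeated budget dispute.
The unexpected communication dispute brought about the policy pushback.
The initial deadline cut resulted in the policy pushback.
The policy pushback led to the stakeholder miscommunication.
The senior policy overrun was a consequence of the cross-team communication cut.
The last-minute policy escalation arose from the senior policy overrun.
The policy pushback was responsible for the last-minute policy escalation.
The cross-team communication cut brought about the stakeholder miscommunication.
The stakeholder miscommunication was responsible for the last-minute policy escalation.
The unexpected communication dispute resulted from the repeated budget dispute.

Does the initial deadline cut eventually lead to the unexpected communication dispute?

No

The initial deadline cut leads to the policy pushback, the stakeholder miscommunication, the last-minute policy escalation; the unexpected communication dispute is not among them.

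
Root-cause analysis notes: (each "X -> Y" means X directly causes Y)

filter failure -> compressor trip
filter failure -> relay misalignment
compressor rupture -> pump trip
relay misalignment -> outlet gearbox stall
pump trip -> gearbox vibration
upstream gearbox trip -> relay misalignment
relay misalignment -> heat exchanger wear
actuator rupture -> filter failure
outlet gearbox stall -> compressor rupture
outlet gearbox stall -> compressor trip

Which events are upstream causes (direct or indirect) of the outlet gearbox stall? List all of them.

Immediate cause of the outlet gearbox stall: the relay misalignment.
Further upstream: the actuator rupture, the filter failure, the upstream gearbox trip.

the actuator rupture, the filter failure, the relay misalignment, the upstream gearbox trip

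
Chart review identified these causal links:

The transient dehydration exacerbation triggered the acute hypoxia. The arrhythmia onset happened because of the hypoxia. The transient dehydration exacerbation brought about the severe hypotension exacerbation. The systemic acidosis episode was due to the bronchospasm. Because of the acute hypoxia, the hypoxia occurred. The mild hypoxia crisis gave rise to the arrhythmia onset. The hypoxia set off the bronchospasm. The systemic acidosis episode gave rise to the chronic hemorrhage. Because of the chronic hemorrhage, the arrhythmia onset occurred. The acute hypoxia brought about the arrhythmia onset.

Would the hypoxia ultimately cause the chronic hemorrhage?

Yes

There is a causal chain: the hypoxia → the bronchospasm → the systemic acidosis episode → the chronic hemorrhage.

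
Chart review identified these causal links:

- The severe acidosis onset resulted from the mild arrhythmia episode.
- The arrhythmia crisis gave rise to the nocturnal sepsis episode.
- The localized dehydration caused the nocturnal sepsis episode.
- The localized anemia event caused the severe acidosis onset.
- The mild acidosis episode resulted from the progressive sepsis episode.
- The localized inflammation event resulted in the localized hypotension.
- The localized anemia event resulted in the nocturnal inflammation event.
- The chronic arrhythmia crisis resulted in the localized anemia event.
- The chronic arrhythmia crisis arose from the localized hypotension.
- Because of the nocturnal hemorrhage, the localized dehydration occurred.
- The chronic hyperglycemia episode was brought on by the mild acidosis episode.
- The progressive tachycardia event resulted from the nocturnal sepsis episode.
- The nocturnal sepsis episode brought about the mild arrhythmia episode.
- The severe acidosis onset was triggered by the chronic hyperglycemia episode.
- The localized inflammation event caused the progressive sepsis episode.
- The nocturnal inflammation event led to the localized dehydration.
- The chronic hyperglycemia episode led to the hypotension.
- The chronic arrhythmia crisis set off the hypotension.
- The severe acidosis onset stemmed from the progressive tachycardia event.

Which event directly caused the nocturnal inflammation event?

the localized anemia event

Upstream contributors include the localized inflammation event, the localized hypotension, the chronic arrhythmia crisis, but only the localized anemia event feeds directly into the nocturnal inflammation event.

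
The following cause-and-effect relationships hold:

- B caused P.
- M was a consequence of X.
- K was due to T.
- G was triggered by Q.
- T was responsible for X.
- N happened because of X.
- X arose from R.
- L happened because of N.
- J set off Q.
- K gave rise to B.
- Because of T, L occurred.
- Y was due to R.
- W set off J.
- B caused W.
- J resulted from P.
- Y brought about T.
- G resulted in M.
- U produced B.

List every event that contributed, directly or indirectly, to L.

N, R, T, X, Y

Immediate causes of L: T, N.
Further upstream: R, Y, X.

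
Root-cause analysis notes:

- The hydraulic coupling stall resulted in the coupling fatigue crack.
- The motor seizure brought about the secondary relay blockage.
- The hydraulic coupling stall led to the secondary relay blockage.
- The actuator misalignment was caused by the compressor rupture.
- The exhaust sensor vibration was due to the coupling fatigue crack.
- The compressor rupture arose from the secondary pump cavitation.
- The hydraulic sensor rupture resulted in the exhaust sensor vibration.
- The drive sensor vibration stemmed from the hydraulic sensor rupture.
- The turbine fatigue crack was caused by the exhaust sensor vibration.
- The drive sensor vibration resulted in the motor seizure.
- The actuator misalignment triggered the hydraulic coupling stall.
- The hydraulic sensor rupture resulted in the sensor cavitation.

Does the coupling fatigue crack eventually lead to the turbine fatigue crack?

There is a causal chain: the coupling fatigue crack → the exhaust sensor vibration → the turbine fatigue crack.

Yes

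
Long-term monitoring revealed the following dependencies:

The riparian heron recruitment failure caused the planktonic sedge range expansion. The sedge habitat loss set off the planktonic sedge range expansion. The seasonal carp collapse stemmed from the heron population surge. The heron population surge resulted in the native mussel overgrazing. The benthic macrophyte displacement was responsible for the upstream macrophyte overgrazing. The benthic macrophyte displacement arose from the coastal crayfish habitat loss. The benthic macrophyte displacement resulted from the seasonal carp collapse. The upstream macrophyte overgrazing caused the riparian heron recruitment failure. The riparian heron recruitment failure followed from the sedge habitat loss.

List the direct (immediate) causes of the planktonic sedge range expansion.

the riparian heron recruitment failure, the sedge habitat loss

Upstream contributors include the heron population surge, the seasonal carp collapse, the coastal crayfish habitat loss, the benthic macrophyte displacement, the upstream macrophyte overgrazing, but only the riparian heron recruitment failure, the sedge habitat loss feed directly into the planktonic sedge range expansion.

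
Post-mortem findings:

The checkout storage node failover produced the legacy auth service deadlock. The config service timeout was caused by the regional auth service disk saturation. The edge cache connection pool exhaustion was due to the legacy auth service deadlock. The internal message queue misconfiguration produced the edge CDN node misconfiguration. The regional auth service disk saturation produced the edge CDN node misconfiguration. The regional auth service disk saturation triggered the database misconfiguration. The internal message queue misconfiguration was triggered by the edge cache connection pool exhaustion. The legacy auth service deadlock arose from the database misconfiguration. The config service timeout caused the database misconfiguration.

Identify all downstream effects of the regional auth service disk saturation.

the config service timeout, the database misconfiguration, the edge CDN node misconfiguration, the edge cache connection pool exhaustion, the internal message queue misconfiguration, the legacy auth service deadlock

Direct effects: the config service timeout, the database misconfiguration, the edge CDN node misconfiguration.
2 steps out: the legacy auth service deadlock.
3 steps out: the edge cache connection pool exhaustion.
4 steps out: the internal message queue misconfiguration.
Not reachable from it: the checkout storage node failover.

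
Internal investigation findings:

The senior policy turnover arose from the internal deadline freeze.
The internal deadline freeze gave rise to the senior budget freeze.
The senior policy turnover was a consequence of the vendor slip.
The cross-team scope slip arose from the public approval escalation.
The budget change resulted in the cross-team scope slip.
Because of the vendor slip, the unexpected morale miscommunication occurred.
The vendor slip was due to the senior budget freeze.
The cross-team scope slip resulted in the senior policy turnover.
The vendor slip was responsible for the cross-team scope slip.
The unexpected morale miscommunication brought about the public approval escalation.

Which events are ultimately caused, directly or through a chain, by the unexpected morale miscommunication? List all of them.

the cross-team scope slip, the public approval escalation, the senior policy turnover

Direct effects: the public approval escalation.
2 steps out: the cross-team scope slip.
3 steps out: the senior policy turnover.
Not reachable from it: the internal deadline freeze, the senior budget freeze, the vendor slip, the budget change.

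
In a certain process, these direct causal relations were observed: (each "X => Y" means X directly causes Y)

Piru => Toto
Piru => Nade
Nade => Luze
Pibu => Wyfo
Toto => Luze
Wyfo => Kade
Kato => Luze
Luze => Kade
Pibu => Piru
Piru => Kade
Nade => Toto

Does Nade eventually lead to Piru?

No

Nade leads to Toto, Luze, Kade; Piru is not among them.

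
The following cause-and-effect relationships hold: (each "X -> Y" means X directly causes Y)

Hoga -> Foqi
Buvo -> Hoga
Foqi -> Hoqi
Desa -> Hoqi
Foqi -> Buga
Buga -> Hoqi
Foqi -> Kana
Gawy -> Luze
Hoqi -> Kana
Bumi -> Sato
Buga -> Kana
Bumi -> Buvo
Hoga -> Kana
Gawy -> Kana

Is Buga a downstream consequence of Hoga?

Yes

There is a causal chain: Hoga → Foqi → Buga.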